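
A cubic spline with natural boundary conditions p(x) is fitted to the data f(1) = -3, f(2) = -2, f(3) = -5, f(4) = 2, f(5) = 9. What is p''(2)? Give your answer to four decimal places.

-10.7143

Write σ_i for p''(x_i). With h_i = 1, 1, 1, 1 and divided differences Δ_i = 1, -3, 7, 7, the continuity of p' gives the tridiagonal system
  1·σ_0 + 4·σ_1 + 1·σ_2 = 6(Δ_1 - Δ_0) = -24
  1·σ_1 + 4·σ_2 + 1·σ_3 = 6(Δ_2 - Δ_1) = 60
  1·σ_2 + 4·σ_3 + 1·σ_4 = 6(Δ_3 - Δ_2) = 0
Natural end conditions: σ_0 = σ_4 = 0.
Hence σ_0 = 0, σ_1 = -75/7, σ_2 = 132/7, σ_3 = -33/7, σ_4 = 0.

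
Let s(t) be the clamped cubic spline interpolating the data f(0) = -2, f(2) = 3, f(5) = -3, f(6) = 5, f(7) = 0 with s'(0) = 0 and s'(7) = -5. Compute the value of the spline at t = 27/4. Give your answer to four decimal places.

With M_i denoting the second derivative at x_i, h_i = 2, 3, 1, 1, and Δ_i = (y_(i+1) − y_i)/h_i = 5/2, -2, 8, -5:
  2·M_0 + 10·M_1 + 3·M_2 = 6(Δ_1 - Δ_0) = -27
  3·M_1 + 8·M_2 + 1·M_3 = 6(Δ_2 - Δ_1) = 60
  1·M_2 + 4·M_3 + 1·M_4 = 6(Δ_3 - Δ_2) = -78
Clamped end conditions give two more equations: 2h_0·M_0 + h_0·M_1 = 6(Δ_0 - s'(0)) = 15 and h_3·M_3 + 2h_3·M_4 = 6(s'(7) - Δ_3) = 0.
Solving: M_0 = 1503/188, M_1 = -399/47, M_2 = 1313/94, M_3 = -1235/47, M_4 = 1235/94.
On [6, 7], s(t) = 5 + 295/188·(t - 6) - 1235/94·(t - 6)² + 1235/188·(t - 6)³.
With (t - 6) = 3/4: s(27/4) = 18745/12032.

1.5579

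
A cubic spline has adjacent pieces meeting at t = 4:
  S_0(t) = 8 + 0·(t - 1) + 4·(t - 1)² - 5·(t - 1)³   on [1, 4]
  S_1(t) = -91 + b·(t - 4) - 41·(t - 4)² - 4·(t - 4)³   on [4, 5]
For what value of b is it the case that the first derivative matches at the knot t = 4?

S_0'(t) = 0 + 8·(t - 1) - 15·(t - 1)², so S_0'(4) = -111. On the right, S_1'(4) = b, so b = -111.

-111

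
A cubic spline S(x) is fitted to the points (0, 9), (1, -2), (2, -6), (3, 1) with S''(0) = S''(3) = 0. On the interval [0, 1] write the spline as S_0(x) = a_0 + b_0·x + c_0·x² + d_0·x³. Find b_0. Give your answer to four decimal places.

-12.1333

Write m_i for S''(x_i). With h_i = 1, 1, 1 and divided differences Δ_i = -11, -4, 7, the continuity of S' gives the tridiagonal system
  1·m_0 + 4·m_1 + 1·m_2 = 6(Δ_1 - Δ_0) = 42
  1·m_1 + 4·m_2 + 1·m_3 = 6(Δ_2 - Δ_1) = 66
Natural end conditions: m_0 = m_3 = 0.
Solving the tridiagonal system: m_0 = 0, m_1 = 34/5, m_2 = 74/5, m_3 = 0.
On [0, 1], with S_0(x) = a_0 + b_0·x + c_0·x² + d_0·x³: c_0 = m_0/2 = 0, d_0 = (m_1 - m_0)/(6h_0) = 17/15, b_0 = Δ_0 - h_0(2m_0 + m_1)/6 = -182/15.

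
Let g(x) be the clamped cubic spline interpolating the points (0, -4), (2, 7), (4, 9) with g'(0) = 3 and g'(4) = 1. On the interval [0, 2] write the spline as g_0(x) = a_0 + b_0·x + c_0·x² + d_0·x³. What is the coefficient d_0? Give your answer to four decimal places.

With σ_i denoting the second derivative at x_i, h_i = 2, 2, and Δ_i = (y_(i+1) − y_i)/h_i = 11/2, 1:
  2·σ_0 + 8·σ_1 + 2·σ_2 = 6(Δ_1 - Δ_0) = -27
Clamped end conditions give two more equations: 2h_0·σ_0 + h_0·σ_1 = 6(Δ_0 - g'(0)) = 15 and h_1·σ_1 + 2h_1·σ_2 = 6(g'(4) - Δ_1) = 0.
Solving: σ_0 = 53/8, σ_1 = -23/4, σ_2 = 23/8.
On [0, 2], with g_0(x) = a_0 + b_0·x + c_0·x² + d_0·x³: c_0 = σ_0/2 = 53/16, d_0 = (σ_1 - σ_0)/(6h_0) = -33/32, b_0 = Δ_0 - h_0(2σ_0 + σ_1)/6 = 3.

-1.0313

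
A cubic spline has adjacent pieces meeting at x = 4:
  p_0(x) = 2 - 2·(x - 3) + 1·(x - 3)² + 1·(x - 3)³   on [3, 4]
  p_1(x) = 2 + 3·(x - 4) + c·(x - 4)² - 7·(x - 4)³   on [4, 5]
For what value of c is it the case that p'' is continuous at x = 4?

4

p_0''(x) = 2 + 6·(x - 3), so p_0''(4) = 8. On the right, p_1''(4) = 2c, so c = 4.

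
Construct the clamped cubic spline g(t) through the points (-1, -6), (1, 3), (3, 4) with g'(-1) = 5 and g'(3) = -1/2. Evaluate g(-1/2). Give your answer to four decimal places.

-3.4336

Put σ_i = g'' at the i-th knot. Here h = (2, 2) and Δ = (9/2, 1/2), so the interior equations h_(i-1)·σ_(i-1) + 2(h_(i-1)+h_i)·σ_i + h_i·σ_(i+1) = 6(Δ_i − Δ_(i-1)) read
  2·σ_0 + 8·σ_1 + 2·σ_2 = 6(Δ_1 - Δ_0) = -24
Clamped end conditions give two more equations: 2h_0·σ_0 + h_0·σ_1 = 6(Δ_0 - g'(-1)) = -3 and h_1·σ_1 + 2h_1·σ_2 = 6(g'(3) - Δ_1) = -6.
Solving: σ_0 = 7/8, σ_1 = -13/4, σ_2 = 1/8.
On [-1, 1], g(t) = -6 + 5·(t + 1) + 7/16·(t + 1)² - 11/32·(t + 1)³.
With (t + 1) = 1/2: g(-1/2) = -879/256.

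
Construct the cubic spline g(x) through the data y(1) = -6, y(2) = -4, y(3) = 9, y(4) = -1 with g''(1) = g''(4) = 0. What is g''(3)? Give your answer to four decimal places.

-41.2000

With σ_i denoting the second derivative at x_i, h_i = 1, 1, 1, and Δ_i = (y_(i+1) − y_i)/h_i = 2, 13, -10:
  1·σ_0 + 4·σ_1 + 1·σ_2 = 6(Δ_1 - Δ_0) = 66
  1·σ_1 + 4·σ_2 + 1·σ_3 = 6(Δ_2 - Δ_1) = -138
Natural end conditions: σ_0 = σ_3 = 0.
Solving: σ_0 = 0, σ_1 = 134/5, σ_2 = -206/5, σ_3 = 0.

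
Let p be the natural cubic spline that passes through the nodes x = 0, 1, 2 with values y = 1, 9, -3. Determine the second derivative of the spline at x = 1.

Let M_i = p''(x_i). Step sizes h_i = 1, 1; slopes of the chords Δ_i = (y_(i+1) - y_i)/h_i = 8, -12.
  1·M_0 + 4·M_1 + 1·M_2 = 6(Δ_1 - Δ_0) = -120
Natural end conditions: M_0 = M_2 = 0.
Solving: M_0 = 0, M_1 = -30, M_2 = 0.

-30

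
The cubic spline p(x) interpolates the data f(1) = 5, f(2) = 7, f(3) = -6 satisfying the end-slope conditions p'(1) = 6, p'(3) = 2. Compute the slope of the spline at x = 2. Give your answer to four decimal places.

-10.2500

With σ_i denoting the second derivative at x_i, h_i = 1, 1, and Δ_i = (y_(i+1) − y_i)/h_i = 2, -13:
  1·σ_0 + 4·σ_1 + 1·σ_2 = 6(Δ_1 - Δ_0) = -90
Clamped end conditions give two more equations: 2h_0·σ_0 + h_0·σ_1 = 6(Δ_0 - p'(1)) = -24 and h_1·σ_1 + 2h_1·σ_2 = 6(p'(3) - Δ_1) = 90.
Solving: σ_0 = 17/2, σ_1 = -41, σ_2 = 131/2.
On [2, 3], p'(x) = b_1 + 2c_1·(x - 2) + 3d_1·(x - 2)² with b_1 = Δ_1 - h_1(2σ_1 + σ_2)/6 = -41/4, c_1 = σ_1/2 = -41/2, d_1 = (σ_2 - σ_1)/(6h_1) = 71/4. So p'(2) = -41/4.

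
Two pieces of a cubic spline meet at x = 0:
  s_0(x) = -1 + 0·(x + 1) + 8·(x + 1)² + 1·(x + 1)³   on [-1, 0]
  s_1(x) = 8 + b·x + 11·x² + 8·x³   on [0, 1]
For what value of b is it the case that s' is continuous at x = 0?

s_0'(x) = 0 + 16·(x + 1) + 3·(x + 1)², so s_0'(0) = 19. On the right, s_1'(0) = b, so b = 19.

19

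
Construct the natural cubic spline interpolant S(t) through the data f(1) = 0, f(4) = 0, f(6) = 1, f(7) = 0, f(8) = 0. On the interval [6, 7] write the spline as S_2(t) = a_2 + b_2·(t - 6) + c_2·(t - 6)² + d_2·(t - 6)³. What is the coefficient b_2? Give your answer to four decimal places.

Write σ_i for S''(x_i). With h_i = 3, 2, 1, 1 and divided differences Δ_i = 0, 1/2, -1, 0, the continuity of S' gives the tridiagonal system
  3·σ_0 + 10·σ_1 + 2·σ_2 = 6(Δ_1 - Δ_0) = 3
  2·σ_1 + 6·σ_2 + 1·σ_3 = 6(Δ_2 - Δ_1) = -9
  1·σ_2 + 4·σ_3 + 1·σ_4 = 6(Δ_3 - Δ_2) = 6
Natural end conditions: σ_0 = σ_4 = 0.
Solving the tridiagonal system: σ_0 = 0, σ_1 = 153/214, σ_2 = -222/107, σ_3 = 216/107, σ_4 = 0.
On [6, 7], with S_2(t) = a_2 + b_2·(t - 6) + c_2·(t - 6)² + d_2·(t - 6)³: c_2 = σ_2/2 = -111/107, d_2 = (σ_3 - σ_2)/(6h_2) = 73/107, b_2 = Δ_2 - h_2(2σ_2 + σ_3)/6 = -69/107.

-0.6449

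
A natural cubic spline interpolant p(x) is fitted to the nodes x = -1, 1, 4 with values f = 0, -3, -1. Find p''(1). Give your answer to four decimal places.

1.3000

Let m_i = p''(x_i). Step sizes h_i = 2, 3; slopes of the chords Δ_i = (y_(i+1) - y_i)/h_i = -3/2, 2/3.
  2·m_0 + 10·m_1 + 3·m_2 = 6(Δ_1 - Δ_0) = 13
Natural end conditions: m_0 = m_2 = 0.
Solving: m_0 = 0, m_1 = 13/10, m_2 = 0.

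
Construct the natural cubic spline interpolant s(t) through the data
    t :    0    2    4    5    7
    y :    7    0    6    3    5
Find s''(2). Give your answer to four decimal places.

With m_i denoting the second derivative at x_i, h_i = 2, 2, 1, 2, and Δ_i = (y_(i+1) − y_i)/h_i = -7/2, 3, -3, 1:
  2·m_0 + 8·m_1 + 2·m_2 = 6(Δ_1 - Δ_0) = 39
  2·m_1 + 6·m_2 + 1·m_3 = 6(Δ_2 - Δ_1) = -36
  1·m_2 + 6·m_3 + 2·m_4 = 6(Δ_3 - Δ_2) = 24
Natural end conditions: m_0 = m_4 = 0.
Hence m_0 = 0, m_1 = 1845/256, m_2 = -597/64, m_3 = 711/128, m_4 = 0.

7.2070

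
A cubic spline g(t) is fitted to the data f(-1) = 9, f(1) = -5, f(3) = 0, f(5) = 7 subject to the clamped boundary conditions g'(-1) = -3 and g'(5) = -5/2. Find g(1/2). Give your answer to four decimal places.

With σ_i denoting the second derivative at x_i, h_i = 2, 2, 2, and Δ_i = (y_(i+1) − y_i)/h_i = -7, 5/2, 7/2:
  2·σ_0 + 8·σ_1 + 2·σ_2 = 6(Δ_1 - Δ_0) = 57
  2·σ_1 + 8·σ_2 + 2·σ_3 = 6(Δ_2 - Δ_1) = 6
Clamped end conditions give two more equations: 2h_0·σ_0 + h_0·σ_1 = 6(Δ_0 - g'(-1)) = -24 and h_2·σ_2 + 2h_2·σ_3 = 6(g'(5) - Δ_2) = -36.
Solving: σ_0 = -65/6, σ_1 = 29/3, σ_2 = 2/3, σ_3 = -28/3.
On [-1, 1], g(t) = 9 - 3·(t + 1) - 65/12·(t + 1)² + 41/24·(t + 1)³.
With (t + 1) = 3/2: g(1/2) = -123/64.

-1.9219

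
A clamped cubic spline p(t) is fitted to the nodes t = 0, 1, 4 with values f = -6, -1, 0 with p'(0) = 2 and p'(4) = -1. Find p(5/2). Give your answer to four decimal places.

Put m_i = p'' at the i-th knot. Here h = (1, 3) and Δ = (5, 1/3), so the interior equations h_(i-1)·m_(i-1) + 2(h_(i-1)+h_i)·m_i + h_i·m_(i+1) = 6(Δ_i − Δ_(i-1)) read
  1·m_0 + 8·m_1 + 3·m_2 = 6(Δ_1 - Δ_0) = -28
Clamped end conditions give two more equations: 2h_0·m_0 + h_0·m_1 = 6(Δ_0 - p'(0)) = 18 and h_1·m_1 + 2h_1·m_2 = 6(p'(4) - Δ_1) = -8.
Solving: m_0 = 47/4, m_1 = -11/2, m_2 = 17/12.
On [1, 4], p(t) = -1 + 41/8·(t - 1) - 11/4·(t - 1)² + 83/216·(t - 1)³.
With (t - 1) = 3/2: p(5/2) = 115/64.

1.7969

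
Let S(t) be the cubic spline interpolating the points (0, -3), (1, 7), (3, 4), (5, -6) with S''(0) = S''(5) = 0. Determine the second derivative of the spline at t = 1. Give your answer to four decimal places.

-11.5909

With M_i denoting the second derivative at x_i, h_i = 1, 2, 2, and Δ_i = (y_(i+1) − y_i)/h_i = 10, -3/2, -5:
  1·M_0 + 6·M_1 + 2·M_2 = 6(Δ_1 - Δ_0) = -69
  2·M_1 + 8·M_2 + 2·M_3 = 6(Δ_2 - Δ_1) = -21
Natural end conditions: M_0 = M_3 = 0.
Solving: M_0 = 0, M_1 = -255/22, M_2 = 3/11, M_3 = 0.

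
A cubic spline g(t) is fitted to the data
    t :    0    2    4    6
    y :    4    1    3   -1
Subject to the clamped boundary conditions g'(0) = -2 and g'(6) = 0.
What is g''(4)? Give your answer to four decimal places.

Let M_i = g''(x_i). Step sizes h_i = 2, 2, 2; slopes of the chords Δ_i = (y_(i+1) - y_i)/h_i = -3/2, 1, -2.
  2·M_0 + 8·M_1 + 2·M_2 = 6(Δ_1 - Δ_0) = 15
  2·M_1 + 8·M_2 + 2·M_3 = 6(Δ_2 - Δ_1) = -18
Clamped end conditions give two more equations: 2h_0·M_0 + h_0·M_1 = 6(Δ_0 - g'(0)) = 3 and h_2·M_2 + 2h_2·M_3 = 6(g'(6) - Δ_2) = 12.
Hence M_0 = -5/6, M_1 = 19/6, M_2 = -13/3, M_3 = 31/6.

-4.3333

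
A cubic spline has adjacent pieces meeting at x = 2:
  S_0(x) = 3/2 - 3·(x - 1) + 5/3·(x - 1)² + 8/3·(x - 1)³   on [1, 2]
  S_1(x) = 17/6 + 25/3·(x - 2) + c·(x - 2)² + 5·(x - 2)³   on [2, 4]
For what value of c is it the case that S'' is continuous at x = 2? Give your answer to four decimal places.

9.6667

S_0''(x) = 10/3 + 16·(x - 1), so S_0''(2) = 58/3. On the right, S_1''(2) = 2c, so c = 29/3.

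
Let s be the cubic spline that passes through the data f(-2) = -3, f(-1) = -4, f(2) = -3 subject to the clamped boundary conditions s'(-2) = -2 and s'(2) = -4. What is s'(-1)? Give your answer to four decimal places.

0.2500

Put M_i = s'' at the i-th knot. Here h = (1, 3) and Δ = (-1, 1/3), so the interior equations h_(i-1)·M_(i-1) + 2(h_(i-1)+h_i)·M_i + h_i·M_(i+1) = 6(Δ_i − Δ_(i-1)) read
  1·M_0 + 8·M_1 + 3·M_2 = 6(Δ_1 - Δ_0) = 8
Clamped end conditions give two more equations: 2h_0·M_0 + h_0·M_1 = 6(Δ_0 - s'(-2)) = 6 and h_1·M_1 + 2h_1·M_2 = 6(s'(2) - Δ_1) = -26.
Solving: M_0 = 3/2, M_1 = 3, M_2 = -35/6.
On [-1, 2], s'(x) = b_1 + 2c_1·(x + 1) + 3d_1·(x + 1)² with b_1 = Δ_1 - h_1(2M_1 + M_2)/6 = 1/4, c_1 = M_1/2 = 3/2, d_1 = (M_2 - M_1)/(6h_1) = -53/108. So s'(-1) = 1/4.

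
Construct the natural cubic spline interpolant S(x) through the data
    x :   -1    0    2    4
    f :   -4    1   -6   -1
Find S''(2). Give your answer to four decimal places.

7.2273

With M_i denoting the second derivative at x_i, h_i = 1, 2, 2, and Δ_i = (y_(i+1) − y_i)/h_i = 5, -7/2, 5/2:
  1·M_0 + 6·M_1 + 2·M_2 = 6(Δ_1 - Δ_0) = -51
  2·M_1 + 8·M_2 + 2·M_3 = 6(Δ_2 - Δ_1) = 36
Natural end conditions: M_0 = M_3 = 0.
Forward elimination and back-substitution give M_0 = 0, M_1 = -120/11, M_2 = 159/22, M_3 = 0.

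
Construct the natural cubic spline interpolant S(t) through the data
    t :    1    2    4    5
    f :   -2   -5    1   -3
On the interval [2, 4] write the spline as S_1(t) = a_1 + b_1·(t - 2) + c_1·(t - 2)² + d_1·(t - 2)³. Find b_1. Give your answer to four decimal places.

With σ_i denoting the second derivative at x_i, h_i = 1, 2, 1, and Δ_i = (y_(i+1) − y_i)/h_i = -3, 3, -4:
  1·σ_0 + 6·σ_1 + 2·σ_2 = 6(Δ_1 - Δ_0) = 36
  2·σ_1 + 6·σ_2 + 1·σ_3 = 6(Δ_2 - Δ_1) = -42
Natural end conditions: σ_0 = σ_3 = 0.
Solving: σ_0 = 0, σ_1 = 75/8, σ_2 = -81/8, σ_3 = 0.
On [2, 4], with S_1(t) = a_1 + b_1·(t - 2) + c_1·(t - 2)² + d_1·(t - 2)³: c_1 = σ_1/2 = 75/16, d_1 = (σ_2 - σ_1)/(6h_1) = -13/8, b_1 = Δ_1 - h_1(2σ_1 + σ_2)/6 = 1/8.

0.1250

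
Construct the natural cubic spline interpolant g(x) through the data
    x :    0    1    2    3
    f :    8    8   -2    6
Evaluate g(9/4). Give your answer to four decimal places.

-1.7938

Let M_i = g''(x_i). Step sizes h_i = 1, 1, 1; slopes of the chords Δ_i = (y_(i+1) - y_i)/h_i = 0, -10, 8.
  1·M_0 + 4·M_1 + 1·M_2 = 6(Δ_1 - Δ_0) = -60
  1·M_1 + 4·M_2 + 1·M_3 = 6(Δ_2 - Δ_1) = 108
Natural end conditions: M_0 = M_3 = 0.
Solving the tridiagonal system: M_0 = 0, M_1 = -116/5, M_2 = 164/5, M_3 = 0.
On [2, 3], g(x) = -2 - 44/15·(x - 2) + 82/5·(x - 2)² - 82/15·(x - 2)³.
With (x - 2) = 1/4: g(9/4) = -287/160.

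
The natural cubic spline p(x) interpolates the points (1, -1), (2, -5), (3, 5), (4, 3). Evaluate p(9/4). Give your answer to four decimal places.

Let σ_i = p''(x_i). Step sizes h_i = 1, 1, 1; slopes of the chords Δ_i = (y_(i+1) - y_i)/h_i = -4, 10, -2.
  1·σ_0 + 4·σ_1 + 1·σ_2 = 6(Δ_1 - Δ_0) = 84
  1·σ_1 + 4·σ_2 + 1·σ_3 = 6(Δ_2 - Δ_1) = -72
Natural end conditions: σ_0 = σ_3 = 0.
Hence σ_0 = 0, σ_1 = 136/5, σ_2 = -124/5, σ_3 = 0.
On [2, 3], p(x) = -5 + 76/15·(x - 2) + 68/5·(x - 2)² - 26/3·(x - 2)³.
With (x - 2) = 1/4: p(9/4) = -483/160.

-3.0188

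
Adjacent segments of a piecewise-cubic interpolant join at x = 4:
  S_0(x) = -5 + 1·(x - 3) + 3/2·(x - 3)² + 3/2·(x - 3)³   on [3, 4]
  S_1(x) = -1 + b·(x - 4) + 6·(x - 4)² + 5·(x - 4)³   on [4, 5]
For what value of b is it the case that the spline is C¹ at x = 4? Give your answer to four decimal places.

8.5000

S_0'(x) = 1 + 3·(x - 3) + 9/2·(x - 3)², so S_0'(4) = 17/2. On the right, S_1'(4) = b, so b = 17/2.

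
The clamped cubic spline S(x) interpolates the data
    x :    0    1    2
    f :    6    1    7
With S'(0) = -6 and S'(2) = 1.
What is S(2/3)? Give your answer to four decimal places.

1.5556

Let σ_i = S''(x_i). Step sizes h_i = 1, 1; slopes of the chords Δ_i = (y_(i+1) - y_i)/h_i = -5, 6.
  1·σ_0 + 4·σ_1 + 1·σ_2 = 6(Δ_1 - Δ_0) = 66
Clamped end conditions give two more equations: 2h_0·σ_0 + h_0·σ_1 = 6(Δ_0 - S'(0)) = 6 and h_1·σ_1 + 2h_1·σ_2 = 6(S'(2) - Δ_1) = -30.
Solving: σ_0 = -10, σ_1 = 26, σ_2 = -28.
On [0, 1], S(x) = 6 - 6·x - 5·x² + 6·x³.
With x = 2/3: S(2/3) = 14/9.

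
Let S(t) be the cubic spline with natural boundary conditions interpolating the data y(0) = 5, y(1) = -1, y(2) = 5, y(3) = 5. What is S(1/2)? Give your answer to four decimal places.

0.6500

With M_i denoting the second derivative at x_i, h_i = 1, 1, 1, and Δ_i = (y_(i+1) − y_i)/h_i = -6, 6, 0:
  1·M_0 + 4·M_1 + 1·M_2 = 6(Δ_1 - Δ_0) = 72
  1·M_1 + 4·M_2 + 1·M_3 = 6(Δ_2 - Δ_1) = -36
Natural end conditions: M_0 = M_3 = 0.
Solving the tridiagonal system: M_0 = 0, M_1 = 108/5, M_2 = -72/5, M_3 = 0.
On [0, 1], S(t) = 5 - 48/5·t + 0·t² + 18/5·t³.
With t = 1/2: S(1/2) = 13/20.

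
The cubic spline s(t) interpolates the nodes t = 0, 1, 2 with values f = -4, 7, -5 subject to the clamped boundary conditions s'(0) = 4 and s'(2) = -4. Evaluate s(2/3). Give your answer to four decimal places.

Write M_i for s''(x_i). With h_i = 1, 1 and divided differences Δ_i = 11, -12, the continuity of s' gives the tridiagonal system
  1·M_0 + 4·M_1 + 1·M_2 = 6(Δ_1 - Δ_0) = -138
Clamped end conditions give two more equations: 2h_0·M_0 + h_0·M_1 = 6(Δ_0 - s'(0)) = 42 and h_1·M_1 + 2h_1·M_2 = 6(s'(2) - Δ_1) = 48.
Solving the tridiagonal system: M_0 = 103/2, M_1 = -61, M_2 = 109/2.
On [0, 1], s(t) = -4 + 4·t + 103/4·t² - 75/4·t³.
With t = 2/3: s(2/3) = 41/9.

4.5556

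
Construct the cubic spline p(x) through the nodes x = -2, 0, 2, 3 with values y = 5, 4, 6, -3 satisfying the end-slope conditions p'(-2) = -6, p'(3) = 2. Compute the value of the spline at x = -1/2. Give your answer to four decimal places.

2.3709

Write m_i for p''(x_i). With h_i = 2, 2, 1 and divided differences Δ_i = -1/2, 1, -9, the continuity of p' gives the tridiagonal system
  2·m_0 + 8·m_1 + 2·m_2 = 6(Δ_1 - Δ_0) = 9
  2·m_1 + 6·m_2 + 1·m_3 = 6(Δ_2 - Δ_1) = -60
Clamped end conditions give two more equations: 2h_0·m_0 + h_0·m_1 = 6(Δ_0 - p'(-2)) = 33 and h_2·m_2 + 2h_2·m_3 = 6(p'(3) - Δ_2) = 66.
Hence m_0 = 283/46, m_1 = 193/46, m_2 = -424/23, m_3 = 971/23.
On [-2, 0], p(x) = 5 - 6·(x + 2) + 283/92·(x + 2)² - 15/92·(x + 2)³.
With (x + 2) = 3/2: p(-1/2) = 1745/736.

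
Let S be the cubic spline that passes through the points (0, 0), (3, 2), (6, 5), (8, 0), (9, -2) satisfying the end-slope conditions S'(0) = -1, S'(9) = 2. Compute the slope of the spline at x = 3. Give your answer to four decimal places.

1.7153

With M_i denoting the second derivative at x_i, h_i = 3, 3, 2, 1, and Δ_i = (y_(i+1) − y_i)/h_i = 2/3, 1, -5/2, -2:
  3·M_0 + 12·M_1 + 3·M_2 = 6(Δ_1 - Δ_0) = 2
  3·M_1 + 10·M_2 + 2·M_3 = 6(Δ_2 - Δ_1) = -21
  2·M_2 + 6·M_3 + 1·M_4 = 6(Δ_3 - Δ_2) = 3
Clamped end conditions give two more equations: 2h_0·M_0 + h_0·M_1 = 6(Δ_0 - S'(0)) = 10 and h_3·M_3 + 2h_3·M_4 = 6(S'(9) - Δ_3) = 24.
Solving: M_0 = 329/216, M_1 = 31/108, M_2 = -433/216, M_3 = -49/54, M_4 = 1345/108.
On [3, 6], S'(x) = b_1 + 2c_1·(x - 3) + 3d_1·(x - 3)² with b_1 = Δ_1 - h_1(2M_1 + M_2)/6 = 247/144, c_1 = M_1/2 = 31/216, d_1 = (M_2 - M_1)/(6h_1) = -55/432. So S'(3) = 247/144.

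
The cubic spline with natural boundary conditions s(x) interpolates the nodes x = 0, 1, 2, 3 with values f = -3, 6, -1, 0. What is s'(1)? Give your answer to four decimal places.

-0.6000

Write M_i for s''(x_i). With h_i = 1, 1, 1 and divided differences Δ_i = 9, -7, 1, the continuity of s' gives the tridiagonal system
  1·M_0 + 4·M_1 + 1·M_2 = 6(Δ_1 - Δ_0) = -96
  1·M_1 + 4·M_2 + 1·M_3 = 6(Δ_2 - Δ_1) = 48
Natural end conditions: M_0 = M_3 = 0.
Solving: M_0 = 0, M_1 = -144/5, M_2 = 96/5, M_3 = 0.
On [1, 2], s'(x) = b_1 + 2c_1·(x - 1) + 3d_1·(x - 1)² with b_1 = Δ_1 - h_1(2M_1 + M_2)/6 = -3/5, c_1 = M_1/2 = -72/5, d_1 = (M_2 - M_1)/(6h_1) = 8. So s'(1) = -3/5.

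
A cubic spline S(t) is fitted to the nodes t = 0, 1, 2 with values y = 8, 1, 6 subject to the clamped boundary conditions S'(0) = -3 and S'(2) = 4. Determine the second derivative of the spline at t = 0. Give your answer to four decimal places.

Put σ_i = S'' at the i-th knot. Here h = (1, 1) and Δ = (-7, 5), so the interior equations h_(i-1)·σ_(i-1) + 2(h_(i-1)+h_i)·σ_i + h_i·σ_(i+1) = 6(Δ_i − Δ_(i-1)) read
  1·σ_0 + 4·σ_1 + 1·σ_2 = 6(Δ_1 - Δ_0) = 72
Clamped end conditions give two more equations: 2h_0·σ_0 + h_0·σ_1 = 6(Δ_0 - S'(0)) = -24 and h_1·σ_1 + 2h_1·σ_2 = 6(S'(2) - Δ_1) = -6.
Hence σ_0 = -53/2, σ_1 = 29, σ_2 = -35/2.

-26.5000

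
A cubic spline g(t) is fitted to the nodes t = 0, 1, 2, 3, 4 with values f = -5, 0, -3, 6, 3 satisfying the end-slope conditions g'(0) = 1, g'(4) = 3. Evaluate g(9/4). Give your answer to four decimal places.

-1.2037

Let m_i = g''(x_i). Step sizes h_i = 1, 1, 1, 1; slopes of the chords Δ_i = (y_(i+1) - y_i)/h_i = 5, -3, 9, -3.
  1·m_0 + 4·m_1 + 1·m_2 = 6(Δ_1 - Δ_0) = -48
  1·m_1 + 4·m_2 + 1·m_3 = 6(Δ_2 - Δ_1) = 72
  1·m_2 + 4·m_3 + 1·m_4 = 6(Δ_3 - Δ_2) = -72
Clamped end conditions give two more equations: 2h_0·m_0 + h_0·m_1 = 6(Δ_0 - g'(0)) = 24 and h_3·m_3 + 2h_3·m_4 = 6(g'(4) - Δ_3) = 36.
Solving: m_0 = 355/14, m_1 = -187/7, m_2 = 67/2, m_3 = -247/7, m_4 = 499/14.
On [2, 3], g(t) = -3 + 26/7·(t - 2) + 67/4·(t - 2)² - 321/28·(t - 2)³.
With (t - 2) = 1/4: g(9/4) = -2157/1792.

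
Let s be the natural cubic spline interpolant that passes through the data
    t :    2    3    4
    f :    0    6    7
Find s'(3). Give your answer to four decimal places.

Let M_i = s''(x_i). Step sizes h_i = 1, 1; slopes of the chords Δ_i = (y_(i+1) - y_i)/h_i = 6, 1.
  1·M_0 + 4·M_1 + 1·M_2 = 6(Δ_1 - Δ_0) = -30
Natural end conditions: M_0 = M_2 = 0.
Solving the tridiagonal system: M_0 = 0, M_1 = -15/2, M_2 = 0.
On [3, 4], s'(t) = b_1 + 2c_1·(t - 3) + 3d_1·(t - 3)² with b_1 = Δ_1 - h_1(2M_1 + M_2)/6 = 7/2, c_1 = M_1/2 = -15/4, d_1 = (M_2 - M_1)/(6h_1) = 5/4. So s'(3) = 7/2.

3.5000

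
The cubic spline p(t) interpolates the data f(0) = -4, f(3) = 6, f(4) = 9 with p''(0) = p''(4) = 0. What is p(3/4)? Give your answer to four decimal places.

-1.4121

Write M_i for p''(x_i). With h_i = 3, 1 and divided differences Δ_i = 10/3, 3, the continuity of p' gives the tridiagonal system
  3·M_0 + 8·M_1 + 1·M_2 = 6(Δ_1 - Δ_0) = -2
Natural end conditions: M_0 = M_2 = 0.
Solving: M_0 = 0, M_1 = -1/4, M_2 = 0.
On [0, 3], p(t) = -4 + 83/24·t + 0·t² - 1/72·t³.
With t = 3/4: p(3/4) = -723/512.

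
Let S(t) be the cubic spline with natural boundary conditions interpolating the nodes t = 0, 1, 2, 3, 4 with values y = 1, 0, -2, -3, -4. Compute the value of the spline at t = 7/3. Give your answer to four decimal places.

-2.4392

With M_i denoting the second derivative at x_i, h_i = 1, 1, 1, 1, and Δ_i = (y_(i+1) − y_i)/h_i = -1, -2, -1, -1:
  1·M_0 + 4·M_1 + 1·M_2 = 6(Δ_1 - Δ_0) = -6
  1·M_1 + 4·M_2 + 1·M_3 = 6(Δ_2 - Δ_1) = 6
  1·M_2 + 4·M_3 + 1·M_4 = 6(Δ_3 - Δ_2) = 0
Natural end conditions: M_0 = M_4 = 0.
Hence M_0 = 0, M_1 = -57/28, M_2 = 15/7, M_3 = -15/28, M_4 = 0.
On [2, 3], S(t) = -2 - 13/8·(t - 2) + 15/14·(t - 2)² - 25/56·(t - 2)³.
With (t - 2) = 1/3: S(7/3) = -461/189.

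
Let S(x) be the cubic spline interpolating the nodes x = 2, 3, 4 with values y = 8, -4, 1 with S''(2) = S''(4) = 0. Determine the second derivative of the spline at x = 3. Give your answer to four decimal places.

25.5000

Put M_i = S'' at the i-th knot. Here h = (1, 1) and Δ = (-12, 5), so the interior equations h_(i-1)·M_(i-1) + 2(h_(i-1)+h_i)·M_i + h_i·M_(i+1) = 6(Δ_i − Δ_(i-1)) read
  1·M_0 + 4·M_1 + 1·M_2 = 6(Δ_1 - Δ_0) = 102
Natural end conditions: M_0 = M_2 = 0.
Forward elimination and back-substitution give M_0 = 0, M_1 = 51/2, M_2 = 0.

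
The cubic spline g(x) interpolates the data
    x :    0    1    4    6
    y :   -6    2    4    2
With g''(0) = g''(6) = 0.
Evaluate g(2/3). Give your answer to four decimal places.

Put m_i = g'' at the i-th knot. Here h = (1, 3, 2) and Δ = (8, 2/3, -1), so the interior equations h_(i-1)·m_(i-1) + 2(h_(i-1)+h_i)·m_i + h_i·m_(i+1) = 6(Δ_i − Δ_(i-1)) read
  1·m_0 + 8·m_1 + 3·m_2 = 6(Δ_1 - Δ_0) = -44
  3·m_1 + 10·m_2 + 2·m_3 = 6(Δ_2 - Δ_1) = -10
Natural end conditions: m_0 = m_3 = 0.
Solving the tridiagonal system: m_0 = 0, m_1 = -410/71, m_2 = 52/71, m_3 = 0.
On [0, 1], g(x) = -6 + 1909/213·x + 0·x² - 205/213·x³.
With x = 2/3: g(2/3) = -1784/5751.

-0.3102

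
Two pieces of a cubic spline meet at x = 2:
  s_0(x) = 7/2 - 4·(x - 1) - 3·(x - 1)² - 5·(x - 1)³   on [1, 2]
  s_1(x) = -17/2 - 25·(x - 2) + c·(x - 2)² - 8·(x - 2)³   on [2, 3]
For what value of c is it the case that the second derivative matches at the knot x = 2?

s_0''(x) = -6 - 30·(x - 1), so s_0''(2) = -36. On the right, s_1''(2) = 2c, so c = -18.

-18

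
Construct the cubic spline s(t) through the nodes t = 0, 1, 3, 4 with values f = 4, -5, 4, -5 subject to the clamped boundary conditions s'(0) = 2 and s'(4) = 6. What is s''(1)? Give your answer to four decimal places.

Put σ_i = s'' at the i-th knot. Here h = (1, 2, 1) and Δ = (-9, 9/2, -9), so the interior equations h_(i-1)·σ_(i-1) + 2(h_(i-1)+h_i)·σ_i + h_i·σ_(i+1) = 6(Δ_i − Δ_(i-1)) read
  1·σ_0 + 6·σ_1 + 2·σ_2 = 6(Δ_1 - Δ_0) = 81
  2·σ_1 + 6·σ_2 + 1·σ_3 = 6(Δ_2 - Δ_1) = -81
Clamped end conditions give two more equations: 2h_0·σ_0 + h_0·σ_1 = 6(Δ_0 - s'(0)) = -66 and h_2·σ_2 + 2h_2·σ_3 = 6(s'(4) - Δ_2) = 90.
Solving the tridiagonal system: σ_0 = -1741/35, σ_1 = 1172/35, σ_2 = -1228/35, σ_3 = 2189/35.

33.4857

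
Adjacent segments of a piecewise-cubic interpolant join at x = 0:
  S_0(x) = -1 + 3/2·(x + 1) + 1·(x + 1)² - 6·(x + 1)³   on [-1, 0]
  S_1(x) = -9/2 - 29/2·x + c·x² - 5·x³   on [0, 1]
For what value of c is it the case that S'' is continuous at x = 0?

S_0''(x) = 2 - 36·(x + 1), so S_0''(0) = -34. On the right, S_1''(0) = 2c, so c = -17.

-17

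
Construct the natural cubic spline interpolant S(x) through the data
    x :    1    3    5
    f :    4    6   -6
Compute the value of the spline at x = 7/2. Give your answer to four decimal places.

4.1484

With M_i denoting the second derivative at x_i, h_i = 2, 2, and Δ_i = (y_(i+1) − y_i)/h_i = 1, -6:
  2·M_0 + 8·M_1 + 2·M_2 = 6(Δ_1 - Δ_0) = -42
Natural end conditions: M_0 = M_2 = 0.
Forward elimination and back-substitution give M_0 = 0, M_1 = -21/4, M_2 = 0.
On [3, 5], S(x) = 6 - 5/2·(x - 3) - 21/8·(x - 3)² + 7/16·(x - 3)³.
With (x - 3) = 1/2: S(7/2) = 531/128.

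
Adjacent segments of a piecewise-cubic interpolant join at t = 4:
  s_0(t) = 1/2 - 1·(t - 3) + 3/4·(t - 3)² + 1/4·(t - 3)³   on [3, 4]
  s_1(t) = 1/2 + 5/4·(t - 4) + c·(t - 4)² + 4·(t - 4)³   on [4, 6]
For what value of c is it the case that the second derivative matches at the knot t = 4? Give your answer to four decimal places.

1.5000

s_0''(t) = 3/2 + 3/2·(t - 3), so s_0''(4) = 3. On the right, s_1''(4) = 2c, so c = 3/2.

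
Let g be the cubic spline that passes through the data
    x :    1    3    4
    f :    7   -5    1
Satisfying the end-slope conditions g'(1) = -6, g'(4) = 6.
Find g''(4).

-8

Let m_i = g''(x_i). Step sizes h_i = 2, 1; slopes of the chords Δ_i = (y_(i+1) - y_i)/h_i = -6, 6.
  2·m_0 + 6·m_1 + 1·m_2 = 6(Δ_1 - Δ_0) = 72
Clamped end conditions give two more equations: 2h_0·m_0 + h_0·m_1 = 6(Δ_0 - g'(1)) = 0 and h_1·m_1 + 2h_1·m_2 = 6(g'(4) - Δ_1) = 0.
Solving the tridiagonal system: m_0 = -8, m_1 = 16, m_2 = -8.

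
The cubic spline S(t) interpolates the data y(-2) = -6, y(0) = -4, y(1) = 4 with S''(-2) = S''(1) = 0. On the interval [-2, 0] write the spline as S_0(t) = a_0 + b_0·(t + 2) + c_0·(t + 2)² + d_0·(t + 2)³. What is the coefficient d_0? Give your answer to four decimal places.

0.5833

With M_i denoting the second derivative at x_i, h_i = 2, 1, and Δ_i = (y_(i+1) − y_i)/h_i = 1, 8:
  2·M_0 + 6·M_1 + 1·M_2 = 6(Δ_1 - Δ_0) = 42
Natural end conditions: M_0 = M_2 = 0.
Solving: M_0 = 0, M_1 = 7, M_2 = 0.
On [-2, 0], with S_0(t) = a_0 + b_0·(t + 2) + c_0·(t + 2)² + d_0·(t + 2)³: c_0 = M_0/2 = 0, d_0 = (M_1 - M_0)/(6h_0) = 7/12, b_0 = Δ_0 - h_0(2M_0 + M_1)/6 = -4/3.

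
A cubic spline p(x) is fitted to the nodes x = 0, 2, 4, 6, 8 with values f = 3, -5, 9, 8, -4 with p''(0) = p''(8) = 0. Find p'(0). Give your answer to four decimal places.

-7.3839

Let M_i = p''(x_i). Step sizes h_i = 2, 2, 2, 2; slopes of the chords Δ_i = (y_(i+1) - y_i)/h_i = -4, 7, -1/2, -6.
  2·M_0 + 8·M_1 + 2·M_2 = 6(Δ_1 - Δ_0) = 66
  2·M_1 + 8·M_2 + 2·M_3 = 6(Δ_2 - Δ_1) = -45
  2·M_2 + 8·M_3 + 2·M_4 = 6(Δ_3 - Δ_2) = -33
Natural end conditions: M_0 = M_4 = 0.
Forward elimination and back-substitution give M_0 = 0, M_1 = 1137/112, M_2 = -213/28, M_3 = -249/112, M_4 = 0.
On [0, 2], p'(x) = b_0 + 2c_0·x + 3d_0·x² with b_0 = Δ_0 - h_0(2M_0 + M_1)/6 = -827/112, c_0 = M_0/2 = 0, d_0 = (M_1 - M_0)/(6h_0) = 379/448. So p'(0) = -827/112.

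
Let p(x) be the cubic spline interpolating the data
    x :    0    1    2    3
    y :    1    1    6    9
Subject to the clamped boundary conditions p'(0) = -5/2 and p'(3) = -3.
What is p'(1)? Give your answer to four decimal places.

2.8667

Let M_i = p''(x_i). Step sizes h_i = 1, 1, 1; slopes of the chords Δ_i = (y_(i+1) - y_i)/h_i = 0, 5, 3.
  1·M_0 + 4·M_1 + 1·M_2 = 6(Δ_1 - Δ_0) = 30
  1·M_1 + 4·M_2 + 1·M_3 = 6(Δ_2 - Δ_1) = -12
Clamped end conditions give two more equations: 2h_0·M_0 + h_0·M_1 = 6(Δ_0 - p'(0)) = 15 and h_2·M_2 + 2h_2·M_3 = 6(p'(3) - Δ_2) = -36.
Solving the tridiagonal system: M_0 = 64/15, M_1 = 97/15, M_2 = -2/15, M_3 = -269/15.
On [1, 2], p'(x) = b_1 + 2c_1·(x - 1) + 3d_1·(x - 1)² with b_1 = Δ_1 - h_1(2M_1 + M_2)/6 = 43/15, c_1 = M_1/2 = 97/30, d_1 = (M_2 - M_1)/(6h_1) = -11/10. So p'(1) = 43/15.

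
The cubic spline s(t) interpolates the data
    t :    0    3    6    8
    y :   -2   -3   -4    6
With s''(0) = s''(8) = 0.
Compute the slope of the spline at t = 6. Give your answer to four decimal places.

2.6937

With M_i denoting the second derivative at x_i, h_i = 3, 3, 2, and Δ_i = (y_(i+1) − y_i)/h_i = -1/3, -1/3, 5:
  3·M_0 + 12·M_1 + 3·M_2 = 6(Δ_1 - Δ_0) = 0
  3·M_1 + 10·M_2 + 2·M_3 = 6(Δ_2 - Δ_1) = 32
Natural end conditions: M_0 = M_3 = 0.
Solving: M_0 = 0, M_1 = -32/37, M_2 = 128/37, M_3 = 0.
On [6, 8], s'(t) = b_2 + 2c_2·(t - 6) + 3d_2·(t - 6)² with b_2 = Δ_2 - h_2(2M_2 + M_3)/6 = 299/111, c_2 = M_2/2 = 64/37, d_2 = (M_3 - M_2)/(6h_2) = -32/111. So s'(6) = 299/111.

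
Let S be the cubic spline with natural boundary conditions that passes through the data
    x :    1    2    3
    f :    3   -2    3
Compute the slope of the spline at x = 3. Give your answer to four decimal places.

7.5000

With σ_i denoting the second derivative at x_i, h_i = 1, 1, and Δ_i = (y_(i+1) − y_i)/h_i = -5, 5:
  1·σ_0 + 4·σ_1 + 1·σ_2 = 6(Δ_1 - Δ_0) = 60
Natural end conditions: σ_0 = σ_2 = 0.
Solving the tridiagonal system: σ_0 = 0, σ_1 = 15, σ_2 = 0.
On [2, 3], S'(x) = b_1 + 2c_1·(x - 2) + 3d_1·(x - 2)² with b_1 = Δ_1 - h_1(2σ_1 + σ_2)/6 = 0, c_1 = σ_1/2 = 15/2, d_1 = (σ_2 - σ_1)/(6h_1) = -5/2. So S'(3) = 15/2.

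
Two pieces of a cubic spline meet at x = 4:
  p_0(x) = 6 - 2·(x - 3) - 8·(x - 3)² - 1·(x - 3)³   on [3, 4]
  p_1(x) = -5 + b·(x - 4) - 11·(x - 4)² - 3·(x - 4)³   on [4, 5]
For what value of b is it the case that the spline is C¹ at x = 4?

p_0'(x) = -2 - 16·(x - 3) - 3·(x - 3)², so p_0'(4) = -21. On the right, p_1'(4) = b, so b = -21.

-21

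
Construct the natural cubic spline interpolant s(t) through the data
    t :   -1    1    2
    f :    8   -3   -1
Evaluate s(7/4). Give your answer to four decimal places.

-1.7930

Write σ_i for s''(x_i). With h_i = 2, 1 and divided differences Δ_i = -11/2, 2, the continuity of s' gives the tridiagonal system
  2·σ_0 + 6·σ_1 + 1·σ_2 = 6(Δ_1 - Δ_0) = 45
Natural end conditions: σ_0 = σ_2 = 0.
Forward elimination and back-substitution give σ_0 = 0, σ_1 = 15/2, σ_2 = 0.
On [1, 2], s(t) = -3 - 1/2·(t - 1) + 15/4·(t - 1)² - 5/4·(t - 1)³.
With (t - 1) = 3/4: s(7/4) = -459/256.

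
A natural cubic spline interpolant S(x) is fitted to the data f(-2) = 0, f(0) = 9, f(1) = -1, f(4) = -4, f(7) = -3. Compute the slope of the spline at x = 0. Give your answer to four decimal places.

Put m_i = S'' at the i-th knot. Here h = (2, 1, 3, 3) and Δ = (9/2, -10, -1, 1/3), so the interior equations h_(i-1)·m_(i-1) + 2(h_(i-1)+h_i)·m_i + h_i·m_(i+1) = 6(Δ_i − Δ_(i-1)) read
  2·m_0 + 6·m_1 + 1·m_2 = 6(Δ_1 - Δ_0) = -87
  1·m_1 + 8·m_2 + 3·m_3 = 6(Δ_2 - Δ_1) = 54
  3·m_2 + 12·m_3 + 3·m_4 = 6(Δ_3 - Δ_2) = 8
Natural end conditions: m_0 = m_4 = 0.
Solving: m_0 = 0, m_1 = -2731/170, m_2 = 798/85, m_3 = -857/510, m_4 = 0.
On [0, 1], S'(x) = b_1 + 2c_1·x + 3d_1·x² with b_1 = Δ_1 - h_1(2m_1 + m_2)/6 = -3167/510, c_1 = m_1/2 = -2731/340, d_1 = (m_2 - m_1)/(6h_1) = 4327/1020. So S'(0) = -3167/510.

-6.2098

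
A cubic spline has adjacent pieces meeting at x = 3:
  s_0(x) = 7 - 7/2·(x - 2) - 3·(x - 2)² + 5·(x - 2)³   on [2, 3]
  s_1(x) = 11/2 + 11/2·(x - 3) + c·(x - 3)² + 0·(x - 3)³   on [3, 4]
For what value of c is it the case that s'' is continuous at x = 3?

s_0''(x) = -6 + 30·(x - 2), so s_0''(3) = 24. On the right, s_1''(3) = 2c, so c = 12.

12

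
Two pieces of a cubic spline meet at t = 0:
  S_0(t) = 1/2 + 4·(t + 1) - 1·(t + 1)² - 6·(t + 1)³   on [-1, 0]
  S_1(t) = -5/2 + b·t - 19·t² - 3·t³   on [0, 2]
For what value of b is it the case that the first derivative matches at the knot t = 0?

S_0'(t) = 4 - 2·(t + 1) - 18·(t + 1)², so S_0'(0) = -16. On the right, S_1'(0) = b, so b = -16.

-16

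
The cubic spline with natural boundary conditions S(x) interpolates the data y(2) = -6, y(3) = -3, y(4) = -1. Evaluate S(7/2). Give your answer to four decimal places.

With m_i denoting the second derivative at x_i, h_i = 1, 1, and Δ_i = (y_(i+1) − y_i)/h_i = 3, 2:
  1·m_0 + 4·m_1 + 1·m_2 = 6(Δ_1 - Δ_0) = -6
Natural end conditions: m_0 = m_2 = 0.
Hence m_0 = 0, m_1 = -3/2, m_2 = 0.
On [3, 4], S(x) = -3 + 5/2·(x - 3) - 3/4·(x - 3)² + 1/4·(x - 3)³.
With (x - 3) = 1/2: S(7/2) = -61/32.

-1.9063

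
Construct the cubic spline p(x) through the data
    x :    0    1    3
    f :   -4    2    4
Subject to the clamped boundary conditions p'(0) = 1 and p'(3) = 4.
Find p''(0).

Put m_i = p'' at the i-th knot. Here h = (1, 2) and Δ = (6, 1), so the interior equations h_(i-1)·m_(i-1) + 2(h_(i-1)+h_i)·m_i + h_i·m_(i+1) = 6(Δ_i − Δ_(i-1)) read
  1·m_0 + 6·m_1 + 2·m_2 = 6(Δ_1 - Δ_0) = -30
Clamped end conditions give two more equations: 2h_0·m_0 + h_0·m_1 = 6(Δ_0 - p'(0)) = 30 and h_1·m_1 + 2h_1·m_2 = 6(p'(3) - Δ_1) = 18.
Solving: m_0 = 21, m_1 = -12, m_2 = 21/2.

21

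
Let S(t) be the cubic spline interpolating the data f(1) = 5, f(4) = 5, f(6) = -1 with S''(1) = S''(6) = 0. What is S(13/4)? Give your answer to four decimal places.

5.8859

Put M_i = S'' at the i-th knot. Here h = (3, 2) and Δ = (0, -3), so the interior equations h_(i-1)·M_(i-1) + 2(h_(i-1)+h_i)·M_i + h_i·M_(i+1) = 6(Δ_i − Δ_(i-1)) read
  3·M_0 + 10·M_1 + 2·M_2 = 6(Δ_1 - Δ_0) = -18
Natural end conditions: M_0 = M_2 = 0.
Solving: M_0 = 0, M_1 = -9/5, M_2 = 0.
On [1, 4], S(t) = 5 + 9/10·(t - 1) + 0·(t - 1)² - 1/10·(t - 1)³.
With (t - 1) = 9/4: S(13/4) = 3767/640.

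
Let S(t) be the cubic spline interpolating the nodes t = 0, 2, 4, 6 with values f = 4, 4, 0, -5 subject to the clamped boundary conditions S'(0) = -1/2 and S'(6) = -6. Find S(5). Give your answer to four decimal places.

-1.4083

Write M_i for S''(x_i). With h_i = 2, 2, 2 and divided differences Δ_i = 0, -2, -5/2, the continuity of S' gives the tridiagonal system
  2·M_0 + 8·M_1 + 2·M_2 = 6(Δ_1 - Δ_0) = -12
  2·M_1 + 8·M_2 + 2·M_3 = 6(Δ_2 - Δ_1) = -3
Clamped end conditions give two more equations: 2h_0·M_0 + h_0·M_1 = 6(Δ_0 - S'(0)) = 3 and h_2·M_2 + 2h_2·M_3 = 6(S'(6) - Δ_2) = -21.
Solving: M_0 = 59/30, M_1 = -73/30, M_2 = 53/30, M_3 = -92/15.
On [4, 6], S(t) = 0 - 49/30·(t - 4) + 53/60·(t - 4)² - 79/120·(t - 4)³.
With (t - 4) = 1: S(5) = -169/120.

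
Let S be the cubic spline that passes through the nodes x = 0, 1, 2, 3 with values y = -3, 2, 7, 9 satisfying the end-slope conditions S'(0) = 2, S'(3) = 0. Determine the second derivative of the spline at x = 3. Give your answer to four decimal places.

-4.5333

Write σ_i for S''(x_i). With h_i = 1, 1, 1 and divided differences Δ_i = 5, 5, 2, the continuity of S' gives the tridiagonal system
  1·σ_0 + 4·σ_1 + 1·σ_2 = 6(Δ_1 - Δ_0) = 0
  1·σ_1 + 4·σ_2 + 1·σ_3 = 6(Δ_2 - Δ_1) = -18
Clamped end conditions give two more equations: 2h_0·σ_0 + h_0·σ_1 = 6(Δ_0 - S'(0)) = 18 and h_2·σ_2 + 2h_2·σ_3 = 6(S'(3) - Δ_2) = -12.
Solving: σ_0 = 148/15, σ_1 = -26/15, σ_2 = -44/15, σ_3 = -68/15.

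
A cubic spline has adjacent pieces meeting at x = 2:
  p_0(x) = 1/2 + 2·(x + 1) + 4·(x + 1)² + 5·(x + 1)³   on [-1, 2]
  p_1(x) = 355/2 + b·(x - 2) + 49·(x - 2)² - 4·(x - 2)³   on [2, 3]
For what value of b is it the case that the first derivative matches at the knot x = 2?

p_0'(x) = 2 + 8·(x + 1) + 15·(x + 1)², so p_0'(2) = 161. On the right, p_1'(2) = b, so b = 161.

161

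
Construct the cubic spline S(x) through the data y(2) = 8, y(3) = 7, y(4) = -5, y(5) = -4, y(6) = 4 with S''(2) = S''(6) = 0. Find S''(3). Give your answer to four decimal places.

Let σ_i = S''(x_i). Step sizes h_i = 1, 1, 1, 1; slopes of the chords Δ_i = (y_(i+1) - y_i)/h_i = -1, -12, 1, 8.
  1·σ_0 + 4·σ_1 + 1·σ_2 = 6(Δ_1 - Δ_0) = -66
  1·σ_1 + 4·σ_2 + 1·σ_3 = 6(Δ_2 - Δ_1) = 78
  1·σ_2 + 4·σ_3 + 1·σ_4 = 6(Δ_3 - Δ_2) = 42
Natural end conditions: σ_0 = σ_4 = 0.
Hence σ_0 = 0, σ_1 = -45/2, σ_2 = 24, σ_3 = 9/2, σ_4 = 0.

-22.5000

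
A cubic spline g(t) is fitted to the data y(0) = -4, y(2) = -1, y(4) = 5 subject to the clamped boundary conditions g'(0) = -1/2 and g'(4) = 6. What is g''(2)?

-1

Let M_i = g''(x_i). Step sizes h_i = 2, 2; slopes of the chords Δ_i = (y_(i+1) - y_i)/h_i = 3/2, 3.
  2·M_0 + 8·M_1 + 2·M_2 = 6(Δ_1 - Δ_0) = 9
Clamped end conditions give two more equations: 2h_0·M_0 + h_0·M_1 = 6(Δ_0 - g'(0)) = 12 and h_1·M_1 + 2h_1·M_2 = 6(g'(4) - Δ_1) = 18.
Solving the tridiagonal system: M_0 = 7/2, M_1 = -1, M_2 = 5.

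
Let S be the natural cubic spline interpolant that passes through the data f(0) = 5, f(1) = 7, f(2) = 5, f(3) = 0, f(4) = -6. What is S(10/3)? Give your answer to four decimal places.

With m_i denoting the second derivative at x_i, h_i = 1, 1, 1, 1, and Δ_i = (y_(i+1) − y_i)/h_i = 2, -2, -5, -6:
  1·m_0 + 4·m_1 + 1·m_2 = 6(Δ_1 - Δ_0) = -24
  1·m_1 + 4·m_2 + 1·m_3 = 6(Δ_2 - Δ_1) = -18
  1·m_2 + 4·m_3 + 1·m_4 = 6(Δ_3 - Δ_2) = -6
Natural end conditions: m_0 = m_4 = 0.
Solving the tridiagonal system: m_0 = 0, m_1 = -21/4, m_2 = -3, m_3 = -3/4, m_4 = 0.
On [3, 4], S(t) = 0 - 23/4·(t - 3) - 3/8·(t - 3)² + 1/8·(t - 3)³.
With (t - 3) = 1/3: S(10/3) = -211/108.

-1.9537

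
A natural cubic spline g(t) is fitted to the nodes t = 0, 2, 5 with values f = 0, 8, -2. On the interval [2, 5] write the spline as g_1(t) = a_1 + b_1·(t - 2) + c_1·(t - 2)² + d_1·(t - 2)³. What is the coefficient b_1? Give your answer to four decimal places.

Put σ_i = g'' at the i-th knot. Here h = (2, 3) and Δ = (4, -10/3), so the interior equations h_(i-1)·σ_(i-1) + 2(h_(i-1)+h_i)·σ_i + h_i·σ_(i+1) = 6(Δ_i − Δ_(i-1)) read
  2·σ_0 + 10·σ_1 + 3·σ_2 = 6(Δ_1 - Δ_0) = -44
Natural end conditions: σ_0 = σ_2 = 0.
Forward elimination and back-substitution give σ_0 = 0, σ_1 = -22/5, σ_2 = 0.
On [2, 5], with g_1(t) = a_1 + b_1·(t - 2) + c_1·(t - 2)² + d_1·(t - 2)³: c_1 = σ_1/2 = -11/5, d_1 = (σ_2 - σ_1)/(6h_1) = 11/45, b_1 = Δ_1 - h_1(2σ_1 + σ_2)/6 = 16/15.

1.0667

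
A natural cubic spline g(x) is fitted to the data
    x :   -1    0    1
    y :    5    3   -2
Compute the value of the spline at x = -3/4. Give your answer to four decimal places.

4.6758

Write M_i for g''(x_i). With h_i = 1, 1 and divided differences Δ_i = -2, -5, the continuity of g' gives the tridiagonal system
  1·M_0 + 4·M_1 + 1·M_2 = 6(Δ_1 - Δ_0) = -18
Natural end conditions: M_0 = M_2 = 0.
Solving: M_0 = 0, M_1 = -9/2, M_2 = 0.
On [-1, 0], g(x) = 5 - 5/4·(x + 1) + 0·(x + 1)² - 3/4·(x + 1)³.
With (x + 1) = 1/4: g(-3/4) = 1197/256.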